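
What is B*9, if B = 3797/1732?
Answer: 34173/1732 ≈ 19.730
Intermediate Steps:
B = 3797/1732 (B = 3797*(1/1732) = 3797/1732 ≈ 2.1923)
B*9 = (3797/1732)*9 = 34173/1732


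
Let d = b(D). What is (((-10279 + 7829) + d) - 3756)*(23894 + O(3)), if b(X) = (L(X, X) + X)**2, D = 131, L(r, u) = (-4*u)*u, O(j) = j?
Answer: 112173114540811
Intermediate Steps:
L(r, u) = -4*u**2
b(X) = (X - 4*X**2)**2 (b(X) = (-4*X**2 + X)**2 = (X - 4*X**2)**2)
d = 4694031169 (d = 131**2*(-1 + 4*131)**2 = 17161*(-1 + 524)**2 = 17161*523**2 = 17161*273529 = 4694031169)
(((-10279 + 7829) + d) - 3756)*(23894 + O(3)) = (((-10279 + 7829) + 4694031169) - 3756)*(23894 + 3) = ((-2450 + 4694031169) - 3756)*23897 = (4694028719 - 3756)*23897 = 4694024963*23897 = 112173114540811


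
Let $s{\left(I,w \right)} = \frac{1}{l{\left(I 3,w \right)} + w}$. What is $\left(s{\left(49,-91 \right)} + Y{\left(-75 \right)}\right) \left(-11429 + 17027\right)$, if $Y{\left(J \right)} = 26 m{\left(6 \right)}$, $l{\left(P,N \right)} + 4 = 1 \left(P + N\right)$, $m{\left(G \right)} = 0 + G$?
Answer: $\frac{11350878}{13} \approx 8.7314 \cdot 10^{5}$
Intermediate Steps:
$m{\left(G \right)} = G$
$l{\left(P,N \right)} = -4 + N + P$ ($l{\left(P,N \right)} = -4 + 1 \left(P + N\right) = -4 + 1 \left(N + P\right) = -4 + \left(N + P\right) = -4 + N + P$)
$Y{\left(J \right)} = 156$ ($Y{\left(J \right)} = 26 \cdot 6 = 156$)
$s{\left(I,w \right)} = \frac{1}{-4 + 2 w + 3 I}$ ($s{\left(I,w \right)} = \frac{1}{\left(-4 + w + I 3\right) + w} = \frac{1}{\left(-4 + w + 3 I\right) + w} = \frac{1}{-4 + 2 w + 3 I}$)
$\left(s{\left(49,-91 \right)} + Y{\left(-75 \right)}\right) \left(-11429 + 17027\right) = \left(\frac{1}{-4 + 2 \left(-91\right) + 3 \cdot 49} + 156\right) \left(-11429 + 17027\right) = \left(\frac{1}{-4 - 182 + 147} + 156\right) 5598 = \left(\frac{1}{-39} + 156\right) 5598 = \left(- \frac{1}{39} + 156\right) 5598 = \frac{6083}{39} \cdot 5598 = \frac{11350878}{13}$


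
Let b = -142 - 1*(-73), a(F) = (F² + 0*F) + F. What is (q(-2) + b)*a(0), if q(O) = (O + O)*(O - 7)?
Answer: 0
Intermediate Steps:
q(O) = 2*O*(-7 + O) (q(O) = (2*O)*(-7 + O) = 2*O*(-7 + O))
a(F) = F + F² (a(F) = (F² + 0) + F = F² + F = F + F²)
b = -69 (b = -142 + 73 = -69)
(q(-2) + b)*a(0) = (2*(-2)*(-7 - 2) - 69)*(0*(1 + 0)) = (2*(-2)*(-9) - 69)*(0*1) = (36 - 69)*0 = -33*0 = 0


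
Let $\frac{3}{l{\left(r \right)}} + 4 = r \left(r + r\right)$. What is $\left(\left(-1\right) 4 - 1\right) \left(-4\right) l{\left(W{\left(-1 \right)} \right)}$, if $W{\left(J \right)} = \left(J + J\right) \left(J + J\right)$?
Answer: $\frac{15}{7} \approx 2.1429$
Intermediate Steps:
$W{\left(J \right)} = 4 J^{2}$ ($W{\left(J \right)} = 2 J 2 J = 4 J^{2}$)
$l{\left(r \right)} = \frac{3}{-4 + 2 r^{2}}$ ($l{\left(r \right)} = \frac{3}{-4 + r \left(r + r\right)} = \frac{3}{-4 + r 2 r} = \frac{3}{-4 + 2 r^{2}}$)
$\left(\left(-1\right) 4 - 1\right) \left(-4\right) l{\left(W{\left(-1 \right)} \right)} = \left(\left(-1\right) 4 - 1\right) \left(-4\right) \frac{3}{2 \left(-2 + \left(4 \left(-1\right)^{2}\right)^{2}\right)} = \left(-4 - 1\right) \left(-4\right) \frac{3}{2 \left(-2 + \left(4 \cdot 1\right)^{2}\right)} = \left(-5\right) \left(-4\right) \frac{3}{2 \left(-2 + 4^{2}\right)} = 20 \frac{3}{2 \left(-2 + 16\right)} = 20 \frac{3}{2 \cdot 14} = 20 \cdot \frac{3}{2} \cdot \frac{1}{14} = 20 \cdot \frac{3}{28} = \frac{15}{7}$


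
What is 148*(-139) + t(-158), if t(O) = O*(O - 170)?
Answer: 31252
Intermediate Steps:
t(O) = O*(-170 + O)
148*(-139) + t(-158) = 148*(-139) - 158*(-170 - 158) = -20572 - 158*(-328) = -20572 + 51824 = 31252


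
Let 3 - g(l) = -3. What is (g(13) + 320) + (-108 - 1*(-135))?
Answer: 353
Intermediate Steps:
g(l) = 6 (g(l) = 3 - 1*(-3) = 3 + 3 = 6)
(g(13) + 320) + (-108 - 1*(-135)) = (6 + 320) + (-108 - 1*(-135)) = 326 + (-108 + 135) = 326 + 27 = 353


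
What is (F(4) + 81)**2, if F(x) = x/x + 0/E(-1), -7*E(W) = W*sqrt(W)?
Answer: 6724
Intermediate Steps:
E(W) = -W**(3/2)/7 (E(W) = -W*sqrt(W)/7 = -W**(3/2)/7)
F(x) = 1 (F(x) = x/x + 0/((-(-1)*I/7)) = 1 + 0/((-(-1)*I/7)) = 1 + 0/((I/7)) = 1 + 0*(-7*I) = 1 + 0 = 1)
(F(4) + 81)**2 = (1 + 81)**2 = 82**2 = 6724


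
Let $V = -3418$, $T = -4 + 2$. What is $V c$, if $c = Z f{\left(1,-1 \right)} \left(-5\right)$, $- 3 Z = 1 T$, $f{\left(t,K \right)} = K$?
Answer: $- \frac{34180}{3} \approx -11393.0$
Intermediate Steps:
$T = -2$
$Z = \frac{2}{3}$ ($Z = - \frac{1 \left(-2\right)}{3} = \left(- \frac{1}{3}\right) \left(-2\right) = \frac{2}{3} \approx 0.66667$)
$c = \frac{10}{3}$ ($c = \frac{2}{3} \left(-1\right) \left(-5\right) = \left(- \frac{2}{3}\right) \left(-5\right) = \frac{10}{3} \approx 3.3333$)
$V c = \left(-3418\right) \frac{10}{3} = - \frac{34180}{3}$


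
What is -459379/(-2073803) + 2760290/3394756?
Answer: 15238027823/14728148906 ≈ 1.0346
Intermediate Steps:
-459379/(-2073803) + 2760290/3394756 = -459379*(-1/2073803) + 2760290*(1/3394756) = 459379/2073803 + 1380145/1697378 = 15238027823/14728148906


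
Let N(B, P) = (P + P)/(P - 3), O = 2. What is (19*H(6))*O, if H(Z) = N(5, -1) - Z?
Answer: -209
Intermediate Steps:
N(B, P) = 2*P/(-3 + P) (N(B, P) = (2*P)/(-3 + P) = 2*P/(-3 + P))
H(Z) = 1/2 - Z (H(Z) = 2*(-1)/(-3 - 1) - Z = 2*(-1)/(-4) - Z = 2*(-1)*(-1/4) - Z = 1/2 - Z)
(19*H(6))*O = (19*(1/2 - 1*6))*2 = (19*(1/2 - 6))*2 = (19*(-11/2))*2 = -209/2*2 = -209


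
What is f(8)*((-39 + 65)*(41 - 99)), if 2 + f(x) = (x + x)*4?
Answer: -93496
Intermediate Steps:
f(x) = -2 + 8*x (f(x) = -2 + (x + x)*4 = -2 + (2*x)*4 = -2 + 8*x)
f(8)*((-39 + 65)*(41 - 99)) = (-2 + 8*8)*((-39 + 65)*(41 - 99)) = (-2 + 64)*(26*(-58)) = 62*(-1508) = -93496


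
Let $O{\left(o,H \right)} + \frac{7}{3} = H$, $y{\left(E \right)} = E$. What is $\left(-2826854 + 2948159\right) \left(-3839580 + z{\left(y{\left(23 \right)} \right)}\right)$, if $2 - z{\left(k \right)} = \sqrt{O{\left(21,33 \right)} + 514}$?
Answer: $-465760009290 - 40435 \sqrt{4902} \approx -4.6576 \cdot 10^{11}$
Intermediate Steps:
$O{\left(o,H \right)} = - \frac{7}{3} + H$
$z{\left(k \right)} = 2 - \frac{\sqrt{4902}}{3}$ ($z{\left(k \right)} = 2 - \sqrt{\left(- \frac{7}{3} + 33\right) + 514} = 2 - \sqrt{\frac{92}{3} + 514} = 2 - \sqrt{\frac{1634}{3}} = 2 - \frac{\sqrt{4902}}{3}$)
$\left(-2826854 + 2948159\right) \left(-3839580 + z{\left(y{\left(23 \right)} \right)}\right) = \left(-2826854 + 2948159\right) \left(-3839580 + \left(2 - \frac{\sqrt{4902}}{3}\right)\right) = 121305 \left(-3839578 - \frac{\sqrt{4902}}{3}\right) = -465760009290 - 40435 \sqrt{4902}$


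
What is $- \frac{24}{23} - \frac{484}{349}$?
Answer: $- \frac{19508}{8027} \approx -2.4303$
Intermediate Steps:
$- \frac{24}{23} - \frac{484}{349} = - \frac{19508}{8027}$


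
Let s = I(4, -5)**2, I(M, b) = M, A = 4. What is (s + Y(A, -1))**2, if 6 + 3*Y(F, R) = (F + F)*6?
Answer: 900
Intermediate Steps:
Y(F, R) = -2 + 4*F (Y(F, R) = -2 + ((F + F)*6)/3 = -2 + ((2*F)*6)/3 = -2 + (12*F)/3 = -2 + 4*F)
s = 16 (s = 4**2 = 16)
(s + Y(A, -1))**2 = (16 + (-2 + 4*4))**2 = (16 + (-2 + 16))**2 = (16 + 14)**2 = 30**2 = 900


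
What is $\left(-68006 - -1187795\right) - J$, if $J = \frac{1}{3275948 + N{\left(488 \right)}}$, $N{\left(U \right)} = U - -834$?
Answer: $\frac{3669850896029}{3277270} \approx 1.1198 \cdot 10^{6}$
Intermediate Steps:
$N{\left(U \right)} = 834 + U$ ($N{\left(U \right)} = U + 834 = 834 + U$)
$J = \frac{1}{3277270}$ ($J = \frac{1}{3275948 + \left(834 + 488\right)} = \frac{1}{3275948 + 1322} = \frac{1}{3277270} \approx 3.0513 \cdot 10^{-7}$)
$\left(-68006 - -1187795\right) - J = \left(-68006 - -1187795\right) - \frac{1}{3277270} = \left(-68006 + 1187795\right) - \frac{1}{3277270} = 1119789 - \frac{1}{3277270} = \frac{3669850896029}{3277270}$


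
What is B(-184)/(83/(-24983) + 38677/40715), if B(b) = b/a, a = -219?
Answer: 49020860/55231143 ≈ 0.88756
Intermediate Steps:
B(b) = -b/219 (B(b) = b/(-219) = b*(-1/219) = -b/219)
B(-184)/(83/(-24983) + 38677/40715) = (-1/219*(-184))/(83/(-24983) + 38677/40715) = 184/(219*(83*(-1/24983) + 38677*(1/40715))) = 184/(219*(-1/301 + 38677/40715)) = 184/(219*(11601062/12255215)) = (184/219)*(12255215/11601062) = 49020860/55231143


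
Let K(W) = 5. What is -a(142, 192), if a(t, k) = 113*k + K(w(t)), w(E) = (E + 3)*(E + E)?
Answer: -21701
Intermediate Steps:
w(E) = 2*E*(3 + E) (w(E) = (3 + E)*(2*E) = 2*E*(3 + E))
a(t, k) = 5 + 113*k (a(t, k) = 113*k + 5 = 5 + 113*k)
-a(142, 192) = -(5 + 113*192) = -(5 + 21696) = -1*21701 = -21701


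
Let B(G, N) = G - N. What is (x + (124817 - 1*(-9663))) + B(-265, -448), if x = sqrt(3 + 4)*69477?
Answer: 134663 + 69477*sqrt(7) ≈ 3.1848e+5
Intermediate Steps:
x = 69477*sqrt(7) (x = sqrt(7)*69477 = 69477*sqrt(7) ≈ 1.8382e+5)
(x + (124817 - 1*(-9663))) + B(-265, -448) = (69477*sqrt(7) + (124817 - 1*(-9663))) + (-265 - 1*(-448)) = (69477*sqrt(7) + (124817 + 9663)) + (-265 + 448) = (69477*sqrt(7) + 134480) + 183 = (134480 + 69477*sqrt(7)) + 183 = 134663 + 69477*sqrt(7)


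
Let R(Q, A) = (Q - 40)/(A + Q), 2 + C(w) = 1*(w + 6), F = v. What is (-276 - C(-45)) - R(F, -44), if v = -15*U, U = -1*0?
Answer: -2595/11 ≈ -235.91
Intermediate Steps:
U = 0
v = 0 (v = -15*0 = 0)
F = 0
C(w) = 4 + w (C(w) = -2 + 1*(w + 6) = -2 + 1*(6 + w) = -2 + (6 + w) = 4 + w)
R(Q, A) = (-40 + Q)/(A + Q)
(-276 - C(-45)) - R(F, -44) = (-276 - (4 - 45)) - (-40 + 0)/(-44 + 0) = (-276 - 1*(-41)) - (-40)/(-44) = (-276 + 41) - (-1)*(-40)/44 = -235 - 1*10/11 = -235 - 10/11 = -2595/11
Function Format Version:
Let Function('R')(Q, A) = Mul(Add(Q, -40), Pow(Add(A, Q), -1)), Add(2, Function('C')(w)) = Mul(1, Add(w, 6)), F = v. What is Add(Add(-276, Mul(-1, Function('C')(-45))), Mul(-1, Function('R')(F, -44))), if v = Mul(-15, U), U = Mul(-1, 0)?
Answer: Rational(-2595, 11) ≈ -235.91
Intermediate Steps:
U = 0
v = 0 (v = Mul(-15, 0) = 0)
F = 0
Function('C')(w) = Add(4, w) (Function('C')(w) = Add(-2, Mul(1, Add(w, 6))) = Add(-2, Mul(1, Add(6, w))) = Add(-2, Add(6, w)) = Add(4, w))
Function('R')(Q, A) = Mul(Pow(Add(A, Q), -1), Add(-40, Q)) (Function('R')(Q, A) = Mul(Add(-40, Q), Pow(Add(A, Q), -1)) = Mul(Pow(Add(A, Q), -1), Add(-40, Q)))
Add(Add(-276, Mul(-1, Function('C')(-45))), Mul(-1, Function('R')(F, -44))) = Add(Add(-276, Mul(-1, Add(4, -45))), Mul(-1, Mul(Pow(Add(-44, 0), -1), Add(-40, 0)))) = Add(Add(-276, Mul(-1, -41)), Mul(-1, Mul(Pow(-44, -1), -40))) = Add(Add(-276, 41), Mul(-1, Mul(Rational(-1, 44), -40))) = Add(-235, Mul(-1, Rational(10, 11))) = Add(-235, Rational(-10, 11)) = Rational(-2595, 11)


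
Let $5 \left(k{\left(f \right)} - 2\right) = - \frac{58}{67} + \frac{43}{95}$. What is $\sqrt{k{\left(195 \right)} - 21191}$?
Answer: $\frac{i \sqrt{858438071242}}{6365} \approx 145.56 i$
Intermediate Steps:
$k{\left(f \right)} = \frac{61021}{31825}$ ($k{\left(f \right)} = 2 + \frac{- \frac{58}{67} + \frac{43}{95}}{5} = 2 + \frac{1}{5} \left(- \frac{2629}{6365}\right) = 2 - \frac{2629}{31825} = \frac{61021}{31825}$)
$\sqrt{k{\left(195 \right)} - 21191} = \sqrt{\frac{61021}{31825} - 21191} = \sqrt{- \frac{674342554}{31825}} = \frac{i \sqrt{858438071242}}{6365}$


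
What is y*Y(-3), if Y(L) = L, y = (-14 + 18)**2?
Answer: -48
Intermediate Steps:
y = 16 (y = 4**2 = 16)
y*Y(-3) = 16*(-3) = -48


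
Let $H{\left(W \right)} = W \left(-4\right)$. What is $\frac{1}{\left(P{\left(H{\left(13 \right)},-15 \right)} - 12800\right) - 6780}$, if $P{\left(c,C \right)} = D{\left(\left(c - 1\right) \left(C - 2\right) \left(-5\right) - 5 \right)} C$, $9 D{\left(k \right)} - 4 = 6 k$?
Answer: $\frac{3}{76540} \approx 3.9195 \cdot 10^{-5}$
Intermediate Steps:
$H{\left(W \right)} = - 4 W$
$D{\left(k \right)} = \frac{4}{9} + \frac{2 k}{3}$ ($D{\left(k \right)} = \frac{4}{9} + \frac{6 k}{9} = \frac{4}{9} + \frac{2 k}{3}$)
$P{\left(c,C \right)} = C \left(- \frac{26}{9} - \frac{10 \left(-1 + c\right) \left(-2 + C\right)}{3}\right)$ ($P{\left(c,C \right)} = \left(\frac{4}{9} + \frac{2 \left(\left(c - 1\right) \left(C - 2\right) \left(-5\right) - 5\right)}{3}\right) C = \left(\frac{4}{9} + \frac{2 \left(\left(-1 + c\right) \left(-2 + C\right) \left(-5\right) - 5\right)}{3}\right) C = \left(\frac{4}{9} + \frac{2 \left(- 5 \left(-1 + c\right) \left(-2 + C\right) - 5\right)}{3}\right) C = \left(\frac{4}{9} + \frac{2 \left(-5 - 5 \left(-1 + c\right) \left(-2 + C\right)\right)}{3}\right) C = \left(\frac{4}{9} - \left(\frac{10}{3} + \frac{10 \left(-1 + c\right) \left(-2 + C\right)}{3}\right)\right) C = \left(- \frac{26}{9} - \frac{10 \left(-1 + c\right) \left(-2 + C\right)}{3}\right) C = C \left(- \frac{26}{9} - \frac{10 \left(-1 + c\right) \left(-2 + C\right)}{3}\right)$)
$\frac{1}{\left(P{\left(H{\left(13 \right)},-15 \right)} - 12800\right) - 6780} = \frac{1}{\left(\frac{2}{9} \left(-15\right) \left(-43 + 15 \left(-15\right) + 30 \left(\left(-4\right) 13\right) - - 225 \left(\left(-4\right) 13\right)\right) - 12800\right) - 6780} = \frac{1}{\left(\frac{2}{9} \left(-15\right) \left(-43 - 225 + 30 \left(-52\right) - \left(-225\right) \left(-52\right)\right) - 12800\right) - 6780} = \frac{1}{\left(\frac{2}{9} \left(-15\right) \left(-43 - 225 - 1560 - 11700\right) - 12800\right) - 6780} = \frac{1}{\left(\frac{2}{9} \left(-15\right) \left(-13528\right) - 12800\right) - 6780} = \frac{1}{\left(\frac{135280}{3} - 12800\right) - 6780} = \frac{1}{\frac{96880}{3} - 6780} = \frac{1}{\frac{76540}{3}} = \frac{3}{76540}$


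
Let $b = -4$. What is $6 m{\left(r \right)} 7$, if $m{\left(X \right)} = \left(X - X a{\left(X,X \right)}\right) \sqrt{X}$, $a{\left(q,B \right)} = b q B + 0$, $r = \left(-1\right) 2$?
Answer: $- 1428 i \sqrt{2} \approx - 2019.5 i$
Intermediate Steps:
$r = -2$
$a{\left(q,B \right)} = - 4 B q$ ($a{\left(q,B \right)} = - 4 q B + 0 = - 4 B q + 0 = - 4 B q$)
$m{\left(X \right)} = \sqrt{X} \left(X + 4 X^{3}\right)$ ($m{\left(X \right)} = \left(X - X \left(- 4 X X\right)\right) \sqrt{X} = \left(X - X \left(- 4 X^{2}\right)\right) \sqrt{X} = \left(X - - 4 X^{3}\right) \sqrt{X} = \left(X + 4 X^{3}\right) \sqrt{X} = \sqrt{X} \left(X + 4 X^{3}\right)$)
$6 m{\left(r \right)} 7 = 6 \left(-2\right)^{\frac{3}{2}} \left(1 + 4 \left(-2\right)^{2}\right) 7 = 6 - 2 i \sqrt{2} \left(1 + 4 \cdot 4\right) 7 = 6 - 2 i \sqrt{2} \left(1 + 16\right) 7 = 6 - 2 i \sqrt{2} \cdot 17 \cdot 7 = 6 \left(- 34 i \sqrt{2}\right) 7 = - 204 i \sqrt{2} \cdot 7 = - 1428 i \sqrt{2}$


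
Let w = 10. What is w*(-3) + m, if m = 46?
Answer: 16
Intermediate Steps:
w*(-3) + m = 10*(-3) + 46 = -30 + 46 = 16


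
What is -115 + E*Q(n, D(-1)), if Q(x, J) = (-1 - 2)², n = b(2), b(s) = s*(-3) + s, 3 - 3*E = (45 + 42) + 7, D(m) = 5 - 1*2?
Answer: -388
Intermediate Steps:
D(m) = 3 (D(m) = 5 - 2 = 3)
E = -91/3 (E = 1 - ((45 + 42) + 7)/3 = 1 - (87 + 7)/3 = 1 - ⅓*94 = 1 - 94/3 = -91/3 ≈ -30.333)
b(s) = -2*s (b(s) = -3*s + s = -2*s)
n = -4 (n = -2*2 = -4)
Q(x, J) = 9 (Q(x, J) = (-3)² = 9)
-115 + E*Q(n, D(-1)) = -115 - 91/3*9 = -115 - 273 = -388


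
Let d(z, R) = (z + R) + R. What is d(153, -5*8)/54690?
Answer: 73/54690 ≈ 0.0013348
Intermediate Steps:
d(z, R) = z + 2*R (d(z, R) = (R + z) + R = z + 2*R)
d(153, -5*8)/54690 = (153 + 2*(-5*8))/54690 = (153 + 2*(-40))*(1/54690) = (153 - 80)*(1/54690) = 73*(1/54690) = 73/54690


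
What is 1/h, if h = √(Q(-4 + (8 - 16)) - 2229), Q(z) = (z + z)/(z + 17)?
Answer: -I*√6205/3723 ≈ -0.021158*I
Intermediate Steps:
Q(z) = 2*z/(17 + z) (Q(z) = (2*z)/(17 + z) = 2*z/(17 + z))
h = 3*I*√6205/5 (h = √(2*(-4 + (8 - 16))/(17 + (-4 + (8 - 16))) - 2229) = √(2*(-4 - 8)/(17 + (-4 - 8)) - 2229) = √(2*(-12)/(17 - 12) - 2229) = √(2*(-12)/5 - 2229) = √(2*(-12)*(⅕) - 2229) = √(-24/5 - 2229) = √(-11169/5) = 3*I*√6205/5 ≈ 47.263*I)
1/h = 1/(3*I*√6205/5) = -I*√6205/3723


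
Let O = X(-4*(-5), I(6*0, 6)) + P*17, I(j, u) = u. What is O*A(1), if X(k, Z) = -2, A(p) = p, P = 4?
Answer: 66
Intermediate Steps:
O = 66 (O = -2 + 4*17 = -2 + 68 = 66)
O*A(1) = 66*1 = 66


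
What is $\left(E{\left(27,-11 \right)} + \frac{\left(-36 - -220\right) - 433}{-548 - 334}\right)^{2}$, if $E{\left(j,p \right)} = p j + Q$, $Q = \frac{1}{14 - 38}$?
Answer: $\frac{121793322121}{1382976} \approx 88066.0$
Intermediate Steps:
$Q = - \frac{1}{24}$ ($Q = \frac{1}{-24} = - \frac{1}{24} \approx -0.041667$)
$E{\left(j,p \right)} = - \frac{1}{24} + j p$ ($E{\left(j,p \right)} = p j - \frac{1}{24} = j p - \frac{1}{24} = - \frac{1}{24} + j p$)
$\left(E{\left(27,-11 \right)} + \frac{\left(-36 - -220\right) - 433}{-548 - 334}\right)^{2} = \left(\left(- \frac{1}{24} + 27 \left(-11\right)\right) + \frac{\left(-36 - -220\right) - 433}{-548 - 334}\right)^{2} = \left(\left(- \frac{1}{24} - 297\right) + \frac{\left(-36 + 220\right) - 433}{-882}\right)^{2} = \left(- \frac{7129}{24} + \left(184 - 433\right) \left(- \frac{1}{882}\right)\right)^{2} = \left(- \frac{7129}{24} - - \frac{83}{294}\right)^{2} = \left(- \frac{7129}{24} + \frac{83}{294}\right)^{2} = \left(- \frac{348989}{1176}\right)^{2} = \frac{121793322121}{1382976}$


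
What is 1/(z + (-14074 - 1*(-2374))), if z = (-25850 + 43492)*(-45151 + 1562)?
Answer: -1/769008838 ≈ -1.3004e-9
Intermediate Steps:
z = -768997138 (z = 17642*(-43589) = -768997138)
1/(z + (-14074 - 1*(-2374))) = 1/(-768997138 + (-14074 - 1*(-2374))) = 1/(-768997138 + (-14074 + 2374)) = 1/(-768997138 - 11700) = 1/(-769008838) = -1/769008838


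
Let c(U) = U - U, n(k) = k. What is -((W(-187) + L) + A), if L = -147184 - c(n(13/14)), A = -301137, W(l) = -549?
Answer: 448870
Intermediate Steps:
c(U) = 0
L = -147184 (L = -147184 - 1*0 = -147184 + 0 = -147184)
-((W(-187) + L) + A) = -((-549 - 147184) - 301137) = -(-147733 - 301137) = -1*(-448870) = 448870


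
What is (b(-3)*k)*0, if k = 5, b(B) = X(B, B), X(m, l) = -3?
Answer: 0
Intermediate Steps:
b(B) = -3
(b(-3)*k)*0 = -3*5*0 = -15*0 = 0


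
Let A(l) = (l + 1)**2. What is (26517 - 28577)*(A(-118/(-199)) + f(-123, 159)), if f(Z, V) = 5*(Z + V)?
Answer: -14891058140/39601 ≈ -3.7603e+5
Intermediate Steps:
A(l) = (1 + l)**2
f(Z, V) = 5*V + 5*Z (f(Z, V) = 5*(V + Z) = 5*V + 5*Z)
(26517 - 28577)*(A(-118/(-199)) + f(-123, 159)) = (26517 - 28577)*((1 - 118/(-199))**2 + (5*159 + 5*(-123))) = -2060*((1 - 118*(-1/199))**2 + (795 - 615)) = -2060*((1 + 118/199)**2 + 180) = -2060*((317/199)**2 + 180) = -2060*(100489/39601 + 180) = -2060*7228669/39601 = -14891058140/39601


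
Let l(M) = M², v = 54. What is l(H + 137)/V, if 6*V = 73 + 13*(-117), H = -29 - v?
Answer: -2187/181 ≈ -12.083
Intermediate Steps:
H = -83 (H = -29 - 1*54 = -29 - 54 = -83)
V = -724/3 (V = (73 + 13*(-117))/6 = (73 - 1521)/6 = (⅙)*(-1448) = -724/3 ≈ -241.33)
l(H + 137)/V = (-83 + 137)²/(-724/3) = 54²*(-3/724) = 2916*(-3/724) = -2187/181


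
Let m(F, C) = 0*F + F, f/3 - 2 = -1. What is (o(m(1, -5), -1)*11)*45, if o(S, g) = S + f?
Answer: 1980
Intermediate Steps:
f = 3 (f = 6 + 3*(-1) = 6 - 3 = 3)
m(F, C) = F (m(F, C) = 0 + F = F)
o(S, g) = 3 + S (o(S, g) = S + 3 = 3 + S)
(o(m(1, -5), -1)*11)*45 = ((3 + 1)*11)*45 = (4*11)*45 = 44*45 = 1980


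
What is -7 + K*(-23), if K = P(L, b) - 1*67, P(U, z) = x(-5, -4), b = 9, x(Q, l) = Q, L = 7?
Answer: 1649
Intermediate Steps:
P(U, z) = -5
K = -72 (K = -5 - 1*67 = -5 - 67 = -72)
-7 + K*(-23) = -7 - 72*(-23) = -7 + 1656 = 1649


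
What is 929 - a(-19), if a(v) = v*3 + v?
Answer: 1005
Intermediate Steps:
a(v) = 4*v (a(v) = 3*v + v = 4*v)
929 - a(-19) = 929 - 4*(-19) = 929 - 1*(-76) = 929 + 76 = 1005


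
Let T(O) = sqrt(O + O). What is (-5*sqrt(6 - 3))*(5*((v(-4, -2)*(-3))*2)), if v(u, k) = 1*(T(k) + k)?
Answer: 300*sqrt(3)*(-1 + I) ≈ -519.62 + 519.62*I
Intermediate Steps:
T(O) = sqrt(2)*sqrt(O) (T(O) = sqrt(2*O) = sqrt(2)*sqrt(O))
v(u, k) = k + sqrt(2)*sqrt(k) (v(u, k) = 1*(sqrt(2)*sqrt(k) + k) = 1*(k + sqrt(2)*sqrt(k)) = k + sqrt(2)*sqrt(k))
(-5*sqrt(6 - 3))*(5*((v(-4, -2)*(-3))*2)) = (-5*sqrt(6 - 3))*(5*(((-2 + sqrt(2)*sqrt(-2))*(-3))*2)) = (-5*sqrt(3))*(5*(((-2 + sqrt(2)*(I*sqrt(2)))*(-3))*2)) = (-5*sqrt(3))*(5*(((-2 + 2*I)*(-3))*2)) = (-5*sqrt(3))*(5*((6 - 6*I)*2)) = (-5*sqrt(3))*(5*(12 - 12*I)) = (-5*sqrt(3))*(60 - 60*I) = -5*sqrt(3)*(60 - 60*I)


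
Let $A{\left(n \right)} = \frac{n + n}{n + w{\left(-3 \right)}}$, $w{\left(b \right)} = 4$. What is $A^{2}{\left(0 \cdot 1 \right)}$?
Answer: $0$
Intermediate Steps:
$A{\left(n \right)} = \frac{2 n}{4 + n}$ ($A{\left(n \right)} = \frac{n + n}{n + 4} = \frac{2 n}{4 + n}$)
$A^{2}{\left(0 \cdot 1 \right)} = \left(\frac{2 \cdot 0 \cdot 1}{4 + 0 \cdot 1}\right)^{2} = \left(2 \cdot 0 \frac{1}{4 + 0}\right)^{2} = \left(2 \cdot 0 \cdot \frac{1}{4}\right)^{2} = 0^{2} = 0$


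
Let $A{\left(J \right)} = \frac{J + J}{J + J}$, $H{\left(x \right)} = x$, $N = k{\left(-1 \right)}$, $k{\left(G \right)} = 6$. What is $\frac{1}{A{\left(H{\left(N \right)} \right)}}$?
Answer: $1$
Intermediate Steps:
$N = 6$
$A{\left(J \right)} = 1$ ($A{\left(J \right)} = \frac{2 J}{2 J} = 2 J \frac{1}{2 J} = 1$)
$\frac{1}{A{\left(H{\left(N \right)} \right)}} = 1^{-1} = 1$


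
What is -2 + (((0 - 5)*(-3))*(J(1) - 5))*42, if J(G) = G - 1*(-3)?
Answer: -632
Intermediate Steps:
J(G) = 3 + G (J(G) = G + 3 = 3 + G)
-2 + (((0 - 5)*(-3))*(J(1) - 5))*42 = -2 + (((0 - 5)*(-3))*((3 + 1) - 5))*42 = -2 + ((-5*(-3))*(4 - 5))*42 = -2 + (15*(-1))*42 = -2 - 15*42 = -2 - 630 = -632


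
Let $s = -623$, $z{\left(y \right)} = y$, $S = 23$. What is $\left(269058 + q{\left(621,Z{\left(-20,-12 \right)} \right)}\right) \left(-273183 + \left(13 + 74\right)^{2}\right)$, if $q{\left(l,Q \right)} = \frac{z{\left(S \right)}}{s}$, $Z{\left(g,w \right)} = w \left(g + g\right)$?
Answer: $- \frac{44523045005154}{623} \approx -7.1466 \cdot 10^{10}$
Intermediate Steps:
$Z{\left(g,w \right)} = 2 g w$ ($Z{\left(g,w \right)} = w 2 g = 2 g w$)
$q{\left(l,Q \right)} = - \frac{23}{623}$ ($q{\left(l,Q \right)} = \frac{23}{-623} = 23 \left(- \frac{1}{623}\right) = - \frac{23}{623}$)
$\left(269058 + q{\left(621,Z{\left(-20,-12 \right)} \right)}\right) \left(-273183 + \left(13 + 74\right)^{2}\right) = \left(269058 - \frac{23}{623}\right) \left(-273183 + \left(13 + 74\right)^{2}\right) = \frac{167623111 \left(-273183 + 87^{2}\right)}{623} = \frac{167623111 \left(-273183 + 7569\right)}{623} = \frac{167623111}{623} \left(-265614\right) = - \frac{44523045005154}{623}$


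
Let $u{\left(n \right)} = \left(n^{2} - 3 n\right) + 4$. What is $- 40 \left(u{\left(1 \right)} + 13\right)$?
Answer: $-600$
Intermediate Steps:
$u{\left(n \right)} = 4 + n^{2} - 3 n$
$- 40 \left(u{\left(1 \right)} + 13\right) = - 40 \left(\left(4 + 1^{2} - 3\right) + 13\right) = - 40 \left(\left(4 + 1 - 3\right) + 13\right) = - 40 \left(2 + 13\right) = \left(-40\right) 15 = -600$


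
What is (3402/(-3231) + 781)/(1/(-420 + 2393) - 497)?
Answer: -552441973/352028220 ≈ -1.5693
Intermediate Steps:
(3402/(-3231) + 781)/(1/(-420 + 2393) - 497) = (3402*(-1/3231) + 781)/(1/1973 - 497) = (-378/359 + 781)/(1/1973 - 497) = 280001/(359*(-980580/1973)) = (280001/359)*(-1973/980580) = -552441973/352028220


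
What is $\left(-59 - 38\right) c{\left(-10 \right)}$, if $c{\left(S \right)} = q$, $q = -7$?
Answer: $679$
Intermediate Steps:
$c{\left(S \right)} = -7$
$\left(-59 - 38\right) c{\left(-10 \right)} = \left(-59 - 38\right) \left(-7\right) = \left(-97\right) \left(-7\right) = 679$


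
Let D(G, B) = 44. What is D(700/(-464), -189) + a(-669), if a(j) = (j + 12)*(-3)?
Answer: 2015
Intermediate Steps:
a(j) = -36 - 3*j (a(j) = (12 + j)*(-3) = -36 - 3*j)
D(700/(-464), -189) + a(-669) = 44 + (-36 - 3*(-669)) = 44 + (-36 + 2007) = 44 + 1971 = 2015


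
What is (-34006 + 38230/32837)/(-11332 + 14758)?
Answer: -558308396/56249781 ≈ -9.9255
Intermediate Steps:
(-34006 + 38230/32837)/(-11332 + 14758) = (-34006 + 38230*(1/32837))/3426 = (-34006 + 38230/32837)*(1/3426) = -1116616792/32837*1/3426 = -558308396/56249781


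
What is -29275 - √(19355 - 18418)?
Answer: -29275 - √937 ≈ -29306.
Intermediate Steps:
-29275 - √(19355 - 18418) = -29275 - √937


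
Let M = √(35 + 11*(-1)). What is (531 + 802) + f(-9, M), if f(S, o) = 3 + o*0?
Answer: 1336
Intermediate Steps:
M = 2*√6 (M = √(35 - 11) = √24 = 2*√6 ≈ 4.8990)
f(S, o) = 3 (f(S, o) = 3 + 0 = 3)
(531 + 802) + f(-9, M) = (531 + 802) + 3 = 1333 + 3 = 1336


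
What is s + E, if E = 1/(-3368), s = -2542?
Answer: -8561457/3368 ≈ -2542.0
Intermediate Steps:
E = -1/3368 ≈ -0.00029691
s + E = -2542 - 1/3368 = -8561457/3368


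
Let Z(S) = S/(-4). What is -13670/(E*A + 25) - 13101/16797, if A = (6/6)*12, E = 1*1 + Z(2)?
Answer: -6970337/15779 ≈ -441.75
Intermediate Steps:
Z(S) = -S/4 (Z(S) = S*(-¼) = -S/4)
E = ½ (E = 1*1 - ¼*2 = 1 - ½ = ½ ≈ 0.50000)
A = 12 (A = (6*(⅙))*12 = 1*12 = 12)
-13670/(E*A + 25) - 13101/16797 = -13670/((½)*12 + 25) - 13101/16797 = -13670/(6 + 25) - 13101*1/16797 = -13670/31 - 397/509 = -6970337/15779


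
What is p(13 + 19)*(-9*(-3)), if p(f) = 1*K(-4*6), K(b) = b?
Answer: -648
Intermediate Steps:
p(f) = -24 (p(f) = 1*(-4*6) = 1*(-24) = -24)
p(13 + 19)*(-9*(-3)) = -(-216)*(-3) = -24*27 = -648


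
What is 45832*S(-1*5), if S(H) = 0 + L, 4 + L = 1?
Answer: -137496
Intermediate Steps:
L = -3 (L = -4 + 1 = -3)
S(H) = -3 (S(H) = 0 - 3 = -3)
45832*S(-1*5) = 45832*(-3) = -137496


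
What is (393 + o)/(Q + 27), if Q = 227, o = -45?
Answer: 174/127 ≈ 1.3701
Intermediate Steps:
(393 + o)/(Q + 27) = (393 - 45)/(227 + 27) = 348/254 = 348*(1/254) = 174/127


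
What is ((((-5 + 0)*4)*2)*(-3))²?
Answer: 14400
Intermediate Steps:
((((-5 + 0)*4)*2)*(-3))² = ((-5*4*2)*(-3))² = (-20*2*(-3))² = (-40*(-3))² = 120² = 14400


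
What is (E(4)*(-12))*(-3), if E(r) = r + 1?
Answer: 180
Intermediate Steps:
E(r) = 1 + r
(E(4)*(-12))*(-3) = ((1 + 4)*(-12))*(-3) = (5*(-12))*(-3) = -60*(-3) = 180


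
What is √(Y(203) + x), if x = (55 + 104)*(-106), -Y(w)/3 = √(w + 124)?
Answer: √(-16854 - 3*√327) ≈ 130.03*I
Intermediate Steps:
Y(w) = -3*√(124 + w) (Y(w) = -3*√(w + 124) = -3*√(124 + w))
x = -16854 (x = 159*(-106) = -16854)
√(Y(203) + x) = √(-3*√(124 + 203) - 16854) = √(-3*√327 - 16854) = √(-16854 - 3*√327)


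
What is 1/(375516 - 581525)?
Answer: -1/206009 ≈ -4.8542e-6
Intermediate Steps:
1/(375516 - 581525) = 1/(-206009) = -1/206009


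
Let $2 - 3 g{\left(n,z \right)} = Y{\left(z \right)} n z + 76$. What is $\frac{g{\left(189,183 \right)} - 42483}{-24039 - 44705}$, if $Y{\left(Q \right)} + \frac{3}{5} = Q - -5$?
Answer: $\frac{16522817}{515580} \approx 32.047$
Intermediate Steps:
$Y{\left(Q \right)} = \frac{22}{5} + Q$ ($Y{\left(Q \right)} = - \frac{3}{5} + \left(Q - -5\right) = - \frac{3}{5} + \left(Q + 5\right) = - \frac{3}{5} + \left(5 + Q\right) = \frac{22}{5} + Q$)
$g{\left(n,z \right)} = - \frac{74}{3} - \frac{n z \left(\frac{22}{5} + z\right)}{3}$ ($g{\left(n,z \right)} = \frac{2}{3} - \frac{\left(\frac{22}{5} + z\right) n z + 76}{3} = \frac{2}{3} - \frac{n \left(\frac{22}{5} + z\right) z + 76}{3} = \frac{2}{3} - \frac{n z \left(\frac{22}{5} + z\right) + 76}{3} = \frac{2}{3} - \frac{76 + n z \left(\frac{22}{5} + z\right)}{3} = \frac{2}{3} - \left(\frac{76}{3} + \frac{n z \left(\frac{22}{5} + z\right)}{3}\right) = - \frac{74}{3} - \frac{n z \left(\frac{22}{5} + z\right)}{3}$)
$\frac{g{\left(189,183 \right)} - 42483}{-24039 - 44705} = \frac{\left(- \frac{74}{3} - \frac{63}{5} \cdot 183 \left(22 + 5 \cdot 183\right)\right) - 42483}{-24039 - 44705} = \frac{\left(- \frac{74}{3} - \frac{63}{5} \cdot 183 \left(22 + 915\right)\right) - 42483}{-68744} = \left(\left(- \frac{74}{3} - \frac{63}{5} \cdot 183 \cdot 937\right) - 42483\right) \left(- \frac{1}{68744}\right) = \left(\left(- \frac{74}{3} - \frac{10802673}{5}\right) - 42483\right) \left(- \frac{1}{68744}\right) = \left(- \frac{32408389}{15} - 42483\right) \left(- \frac{1}{68744}\right) = \left(- \frac{33045634}{15}\right) \left(- \frac{1}{68744}\right) = \frac{16522817}{515580}$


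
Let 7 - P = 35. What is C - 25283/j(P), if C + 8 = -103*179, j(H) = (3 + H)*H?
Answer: -12936783/700 ≈ -18481.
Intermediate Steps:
P = -28 (P = 7 - 1*35 = 7 - 35 = -28)
j(H) = H*(3 + H)
C = -18445 (C = -8 - 103*179 = -8 - 18437 = -18445)
C - 25283/j(P) = -18445 - 25283*(-1/(28*(3 - 28))) = -18445 - 25283/((-28*(-25))) = -18445 - 25283/700 = -12936783/700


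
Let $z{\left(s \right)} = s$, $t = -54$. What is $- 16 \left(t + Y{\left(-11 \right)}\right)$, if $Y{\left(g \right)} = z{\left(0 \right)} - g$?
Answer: $688$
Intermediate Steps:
$Y{\left(g \right)} = - g$ ($Y{\left(g \right)} = 0 - g = - g$)
$- 16 \left(t + Y{\left(-11 \right)}\right) = - 16 \left(-54 - -11\right) = - 16 \left(-54 + 11\right) = \left(-16\right) \left(-43\right) = 688$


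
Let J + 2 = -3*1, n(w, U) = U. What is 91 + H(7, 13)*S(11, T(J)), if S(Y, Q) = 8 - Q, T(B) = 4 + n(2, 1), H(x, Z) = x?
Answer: 112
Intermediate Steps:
J = -5 (J = -2 - 3*1 = -2 - 3 = -5)
T(B) = 5 (T(B) = 4 + 1 = 5)
91 + H(7, 13)*S(11, T(J)) = 91 + 7*(8 - 1*5) = 91 + 7*(8 - 5) = 91 + 7*3 = 91 + 21 = 112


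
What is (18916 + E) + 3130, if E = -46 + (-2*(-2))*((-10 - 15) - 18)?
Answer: 21828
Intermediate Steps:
E = -218 (E = -46 + 4*(-25 - 18) = -46 + 4*(-43) = -46 - 172 = -218)
(18916 + E) + 3130 = (18916 - 218) + 3130 = 18698 + 3130 = 21828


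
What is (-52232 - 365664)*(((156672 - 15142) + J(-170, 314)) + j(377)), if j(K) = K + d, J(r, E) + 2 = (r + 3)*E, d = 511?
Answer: -37601446288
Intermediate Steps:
J(r, E) = -2 + E*(3 + r) (J(r, E) = -2 + (r + 3)*E = -2 + (3 + r)*E = -2 + E*(3 + r))
j(K) = 511 + K (j(K) = K + 511 = 511 + K)
(-52232 - 365664)*(((156672 - 15142) + J(-170, 314)) + j(377)) = (-52232 - 365664)*(((156672 - 15142) + (-2 + 3*314 + 314*(-170))) + (511 + 377)) = -417896*((141530 + (-2 + 942 - 53380)) + 888) = -417896*((141530 - 52440) + 888) = -417896*(89090 + 888) = -417896*89978 = -37601446288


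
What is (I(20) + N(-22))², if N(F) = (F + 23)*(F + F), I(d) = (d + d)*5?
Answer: 24336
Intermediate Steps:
I(d) = 10*d (I(d) = (2*d)*5 = 10*d)
N(F) = 2*F*(23 + F) (N(F) = (23 + F)*(2*F) = 2*F*(23 + F))
(I(20) + N(-22))² = (10*20 + 2*(-22)*(23 - 22))² = (200 + 2*(-22)*1)² = (200 - 44)² = 156² = 24336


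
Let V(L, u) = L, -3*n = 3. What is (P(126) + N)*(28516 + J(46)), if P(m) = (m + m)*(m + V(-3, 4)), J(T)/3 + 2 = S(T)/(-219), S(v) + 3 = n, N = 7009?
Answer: 79097298170/73 ≈ 1.0835e+9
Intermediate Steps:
n = -1 (n = -⅓*3 = -1)
S(v) = -4 (S(v) = -3 - 1 = -4)
J(T) = -434/73 (J(T) = -6 + 3*(-4/(-219)) = -6 + 3*(-4*(-1/219)) = -6 + 3*(4/219) = -6 + 4/73 = -434/73)
P(m) = 2*m*(-3 + m) (P(m) = (m + m)*(m - 3) = (2*m)*(-3 + m) = 2*m*(-3 + m))
(P(126) + N)*(28516 + J(46)) = (2*126*(-3 + 126) + 7009)*(28516 - 434/73) = (2*126*123 + 7009)*(2081234/73) = (30996 + 7009)*(2081234/73) = 38005*(2081234/73) = 79097298170/73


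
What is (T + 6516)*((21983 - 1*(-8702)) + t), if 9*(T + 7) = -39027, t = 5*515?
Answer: 216788680/3 ≈ 7.2263e+7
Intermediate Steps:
t = 2575
T = -13030/3 (T = -7 + (1/9)*(-39027) = -7 - 13009/3 = -13030/3 ≈ -4343.3)
(T + 6516)*((21983 - 1*(-8702)) + t) = (-13030/3 + 6516)*((21983 - 1*(-8702)) + 2575) = 6518*((21983 + 8702) + 2575)/3 = 6518*(30685 + 2575)/3 = (6518/3)*33260 = 216788680/3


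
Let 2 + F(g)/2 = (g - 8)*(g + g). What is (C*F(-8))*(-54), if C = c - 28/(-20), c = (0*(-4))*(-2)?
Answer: -192024/5 ≈ -38405.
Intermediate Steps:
c = 0 (c = 0*(-2) = 0)
F(g) = -4 + 4*g*(-8 + g) (F(g) = -4 + 2*((g - 8)*(g + g)) = -4 + 2*((-8 + g)*(2*g)) = -4 + 2*(2*g*(-8 + g)) = -4 + 4*g*(-8 + g))
C = 7/5 (C = 0 - 28/(-20) = 0 - 28*(-1/20) = 0 + 7/5 = 7/5 ≈ 1.4000)
(C*F(-8))*(-54) = (7*(-4 - 32*(-8) + 4*(-8)²)/5)*(-54) = (7*(-4 + 256 + 4*64)/5)*(-54) = (7*(-4 + 256 + 256)/5)*(-54) = ((7/5)*508)*(-54) = (3556/5)*(-54) = -192024/5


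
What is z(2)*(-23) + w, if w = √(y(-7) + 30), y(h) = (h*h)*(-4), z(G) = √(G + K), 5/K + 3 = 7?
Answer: -23*√13/2 + I*√166 ≈ -41.464 + 12.884*I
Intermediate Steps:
K = 5/4 (K = 5/(-3 + 7) = 5/4 ≈ 1.2500)
z(G) = √(5/4 + G) (z(G) = √(G + 5/4) = √(5/4 + G))
y(h) = -4*h² (y(h) = h²*(-4) = -4*h²)
w = I*√166 (w = √(-4*(-7)² + 30) = √(-4*49 + 30) = √(-196 + 30) = √(-166) = I*√166 ≈ 12.884*I)
z(2)*(-23) + w = (√(5 + 4*2)/2)*(-23) + I*√166 = (√(5 + 8)/2)*(-23) + I*√166 = (√13/2)*(-23) + I*√166 = -23*√13/2 + I*√166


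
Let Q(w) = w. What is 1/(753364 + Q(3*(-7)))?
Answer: 1/753343 ≈ 1.3274e-6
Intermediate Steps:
1/(753364 + Q(3*(-7))) = 1/(753364 + 3*(-7)) = 1/(753364 - 21) = 1/753343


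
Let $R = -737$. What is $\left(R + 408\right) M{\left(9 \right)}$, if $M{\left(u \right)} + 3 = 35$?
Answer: $-10528$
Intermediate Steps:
$M{\left(u \right)} = 32$ ($M{\left(u \right)} = -3 + 35 = 32$)
$\left(R + 408\right) M{\left(9 \right)} = \left(-737 + 408\right) 32 = \left(-329\right) 32 = -10528$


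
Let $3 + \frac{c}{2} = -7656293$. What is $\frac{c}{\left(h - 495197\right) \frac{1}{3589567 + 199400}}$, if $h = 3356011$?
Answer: $- \frac{29009452886232}{1430407} \approx -2.0281 \cdot 10^{7}$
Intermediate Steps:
$c = -15312592$ ($c = -6 + 2 \left(-7656293\right) = -6 - 15312586 = -15312592$)
$\frac{c}{\left(h - 495197\right) \frac{1}{3589567 + 199400}} = - \frac{15312592}{\left(3356011 - 495197\right) \frac{1}{3589567 + 199400}} = - \frac{15312592}{2860814 \cdot \frac{1}{3788967}} = - \frac{15312592}{\frac{2860814}{3788967}} = \left(-15312592\right) \frac{3788967}{2860814} = - \frac{29009452886232}{1430407}$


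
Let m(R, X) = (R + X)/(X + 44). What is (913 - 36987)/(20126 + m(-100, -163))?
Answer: -4292806/2395257 ≈ -1.7922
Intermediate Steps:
m(R, X) = (R + X)/(44 + X)
(913 - 36987)/(20126 + m(-100, -163)) = (913 - 36987)/(20126 + (-100 - 163)/(44 - 163)) = -36074/(20126 - 263/(-119)) = -36074/(20126 - 1/119*(-263)) = -36074/(20126 + 263/119) = -36074/2395257/119 = -36074*119/2395257 = -4292806/2395257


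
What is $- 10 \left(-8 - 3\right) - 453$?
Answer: $-343$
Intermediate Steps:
$- 10 \left(-8 - 3\right) - 453 = \left(-10\right) \left(-11\right) - 453 = 110 - 453 = -343$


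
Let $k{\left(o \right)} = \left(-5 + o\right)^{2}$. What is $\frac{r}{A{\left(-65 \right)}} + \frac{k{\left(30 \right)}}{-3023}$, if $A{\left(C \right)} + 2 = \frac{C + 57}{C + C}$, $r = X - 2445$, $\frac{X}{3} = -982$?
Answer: $\frac{117691755}{42322} \approx 2780.9$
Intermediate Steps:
$X = -2946$ ($X = 3 \left(-982\right) = -2946$)
$r = -5391$ ($r = -2946 - 2445 = -5391$)
$A{\left(C \right)} = -2 + \frac{57 + C}{2 C}$ ($A{\left(C \right)} = -2 + \frac{C + 57}{C + C} = -2 + \frac{57 + C}{2 C}$)
$\frac{r}{A{\left(-65 \right)}} + \frac{k{\left(30 \right)}}{-3023} = - \frac{5391}{\frac{3}{2} \frac{1}{-65} \left(19 - -65\right)} + \frac{\left(-5 + 30\right)^{2}}{-3023} = - \frac{5391}{\frac{3}{2} \left(- \frac{1}{65}\right) \left(19 + 65\right)} + 25^{2} \left(- \frac{1}{3023}\right) = - \frac{5391}{\frac{3}{2} \left(- \frac{1}{65}\right) 84} + 625 \left(- \frac{1}{3023}\right) = - \frac{5391}{- \frac{126}{65}} - \frac{625}{3023} = \left(-5391\right) \left(- \frac{65}{126}\right) - \frac{625}{3023} = \frac{38935}{14} - \frac{625}{3023} = \frac{117691755}{42322}$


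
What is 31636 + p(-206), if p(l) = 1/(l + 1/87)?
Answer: 566948669/17921 ≈ 31636.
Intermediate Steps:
p(l) = 1/(1/87 + l) (p(l) = 1/(l + 1/87) = 1/(1/87 + l))
31636 + p(-206) = 31636 + 87/(1 + 87*(-206)) = 31636 + 87/(1 - 17922) = 31636 + 87/(-17921) = 31636 + 87*(-1/17921) = 31636 - 87/17921 = 566948669/17921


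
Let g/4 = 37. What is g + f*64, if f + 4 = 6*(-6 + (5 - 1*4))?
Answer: -2028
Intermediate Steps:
g = 148 (g = 4*37 = 148)
f = -34 (f = -4 + 6*(-6 + (5 - 1*4)) = -4 + 6*(-6 + (5 - 4)) = -4 + 6*(-6 + 1) = -4 + 6*(-5) = -4 - 30 = -34)
g + f*64 = 148 - 34*64 = 148 - 2176 = -2028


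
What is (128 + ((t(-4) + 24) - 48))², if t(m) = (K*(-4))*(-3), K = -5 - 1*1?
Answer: 1024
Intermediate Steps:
K = -6 (K = -5 - 1 = -6)
t(m) = -72 (t(m) = -6*(-4)*(-3) = 24*(-3) = -72)
(128 + ((t(-4) + 24) - 48))² = (128 + ((-72 + 24) - 48))² = (128 + (-48 - 48))² = (128 - 96)² = 32² = 1024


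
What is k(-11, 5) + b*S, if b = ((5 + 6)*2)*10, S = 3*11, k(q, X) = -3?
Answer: 7257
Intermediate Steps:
S = 33
b = 220 (b = (11*2)*10 = 22*10 = 220)
k(-11, 5) + b*S = -3 + 220*33 = -3 + 7260 = 7257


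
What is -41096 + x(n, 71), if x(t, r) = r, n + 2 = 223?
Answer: -41025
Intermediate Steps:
n = 221 (n = -2 + 223 = 221)
-41096 + x(n, 71) = -41096 + 71 = -41025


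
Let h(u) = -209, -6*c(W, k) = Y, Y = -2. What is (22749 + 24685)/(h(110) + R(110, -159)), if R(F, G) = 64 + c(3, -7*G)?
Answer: -71151/217 ≈ -327.88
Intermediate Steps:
c(W, k) = ⅓ (c(W, k) = -⅙*(-2) = ⅓)
R(F, G) = 193/3 (R(F, G) = 64 + ⅓ = 193/3)
(22749 + 24685)/(h(110) + R(110, -159)) = (22749 + 24685)/(-209 + 193/3) = 47434/(-434/3) = 47434*(-3/434) = -71151/217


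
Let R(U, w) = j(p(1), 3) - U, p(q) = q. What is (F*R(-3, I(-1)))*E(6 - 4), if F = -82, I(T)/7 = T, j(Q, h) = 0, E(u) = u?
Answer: -492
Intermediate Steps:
I(T) = 7*T
R(U, w) = -U (R(U, w) = 0 - U = -U)
(F*R(-3, I(-1)))*E(6 - 4) = (-(-82)*(-3))*(6 - 4) = -82*3*2 = -246*2 = -492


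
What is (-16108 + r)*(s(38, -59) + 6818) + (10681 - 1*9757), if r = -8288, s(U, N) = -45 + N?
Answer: -163793820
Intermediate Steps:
(-16108 + r)*(s(38, -59) + 6818) + (10681 - 1*9757) = (-16108 - 8288)*((-45 - 59) + 6818) + (10681 - 1*9757) = -24396*(-104 + 6818) + (10681 - 9757) = -24396*6714 + 924 = -163794744 + 924 = -163793820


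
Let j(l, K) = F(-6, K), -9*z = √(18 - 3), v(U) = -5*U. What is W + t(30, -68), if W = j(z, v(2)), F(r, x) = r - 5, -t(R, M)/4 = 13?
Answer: -63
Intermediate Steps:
t(R, M) = -52 (t(R, M) = -4*13 = -52)
F(r, x) = -5 + r
z = -√15/9 (z = -√(18 - 3)/9 = -√15/9 ≈ -0.43033)
j(l, K) = -11 (j(l, K) = -5 - 6 = -11)
W = -11
W + t(30, -68) = -11 - 52 = -63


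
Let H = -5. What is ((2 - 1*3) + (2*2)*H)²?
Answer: 441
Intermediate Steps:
((2 - 1*3) + (2*2)*H)² = ((2 - 1*3) + (2*2)*(-5))² = ((2 - 3) + 4*(-5))² = (-1 - 20)² = (-21)² = 441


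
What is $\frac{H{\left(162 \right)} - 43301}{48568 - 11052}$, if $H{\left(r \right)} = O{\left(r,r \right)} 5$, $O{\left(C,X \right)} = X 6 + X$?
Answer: $- \frac{37631}{37516} \approx -1.0031$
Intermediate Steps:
$O{\left(C,X \right)} = 7 X$ ($O{\left(C,X \right)} = 6 X + X = 7 X$)
$H{\left(r \right)} = 35 r$ ($H{\left(r \right)} = 7 r 5 = 35 r$)
$\frac{H{\left(162 \right)} - 43301}{48568 - 11052} = \frac{35 \cdot 162 - 43301}{48568 - 11052} = \frac{5670 - 43301}{37516} = \left(-37631\right) \frac{1}{37516} = - \frac{37631}{37516}$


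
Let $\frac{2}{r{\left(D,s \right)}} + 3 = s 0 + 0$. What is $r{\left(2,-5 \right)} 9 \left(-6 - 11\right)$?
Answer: $102$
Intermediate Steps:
$r{\left(D,s \right)} = - \frac{2}{3}$ ($r{\left(D,s \right)} = \frac{2}{-3 + \left(s 0 + 0\right)} = \frac{2}{-3 + \left(0 + 0\right)} = \frac{2}{-3 + 0} = \frac{2}{-3} = 2 \left(- \frac{1}{3}\right) = - \frac{2}{3}$)
$r{\left(2,-5 \right)} 9 \left(-6 - 11\right) = \left(- \frac{2}{3}\right) 9 \left(-6 - 11\right) = \left(-6\right) \left(-17\right) = 102$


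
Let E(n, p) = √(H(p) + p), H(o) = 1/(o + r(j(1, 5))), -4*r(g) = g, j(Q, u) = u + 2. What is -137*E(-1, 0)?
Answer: -274*I*√7/7 ≈ -103.56*I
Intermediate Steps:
j(Q, u) = 2 + u
r(g) = -g/4
H(o) = 1/(-7/4 + o) (H(o) = 1/(o - (2 + 5)/4) = 1/(o - ¼*7) = 1/(o - 7/4) = 1/(-7/4 + o))
E(n, p) = √(p + 4/(-7 + 4*p)) (E(n, p) = √(4/(-7 + 4*p) + p) = √(p + 4/(-7 + 4*p)))
-137*E(-1, 0) = -137*√(4 + 0*(-7 + 4*0))*(I*√7/7) = -137*√(4 + 0*(-7 + 0))*(I*√7/7) = -137*√(4 + 0*(-7))*(I*√7/7) = -137*I*√7*√(4 + 0)/7 = -137*2*I*√7/7 = -274*I*√7/7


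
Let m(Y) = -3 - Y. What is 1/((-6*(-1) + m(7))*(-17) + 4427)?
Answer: 1/4495 ≈ 0.00022247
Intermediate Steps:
1/((-6*(-1) + m(7))*(-17) + 4427) = 1/((-6*(-1) + (-3 - 1*7))*(-17) + 4427) = 1/((6 + (-3 - 7))*(-17) + 4427) = 1/((6 - 10)*(-17) + 4427) = 1/(-4*(-17) + 4427) = 1/(68 + 4427) = 1/4495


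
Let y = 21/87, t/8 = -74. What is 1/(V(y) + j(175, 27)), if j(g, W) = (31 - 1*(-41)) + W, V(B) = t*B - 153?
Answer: -29/5710 ≈ -0.0050788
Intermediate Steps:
t = -592 (t = 8*(-74) = -592)
y = 7/29 (y = 21*(1/87) = 7/29 ≈ 0.24138)
V(B) = -153 - 592*B (V(B) = -592*B - 153 = -153 - 592*B)
j(g, W) = 72 + W (j(g, W) = (31 + 41) + W = 72 + W)
1/(V(y) + j(175, 27)) = 1/((-153 - 592*7/29) + (72 + 27)) = 1/((-153 - 4144/29) + 99) = 1/(-8581/29 + 99) = 1/(-5710/29) = -29/5710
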